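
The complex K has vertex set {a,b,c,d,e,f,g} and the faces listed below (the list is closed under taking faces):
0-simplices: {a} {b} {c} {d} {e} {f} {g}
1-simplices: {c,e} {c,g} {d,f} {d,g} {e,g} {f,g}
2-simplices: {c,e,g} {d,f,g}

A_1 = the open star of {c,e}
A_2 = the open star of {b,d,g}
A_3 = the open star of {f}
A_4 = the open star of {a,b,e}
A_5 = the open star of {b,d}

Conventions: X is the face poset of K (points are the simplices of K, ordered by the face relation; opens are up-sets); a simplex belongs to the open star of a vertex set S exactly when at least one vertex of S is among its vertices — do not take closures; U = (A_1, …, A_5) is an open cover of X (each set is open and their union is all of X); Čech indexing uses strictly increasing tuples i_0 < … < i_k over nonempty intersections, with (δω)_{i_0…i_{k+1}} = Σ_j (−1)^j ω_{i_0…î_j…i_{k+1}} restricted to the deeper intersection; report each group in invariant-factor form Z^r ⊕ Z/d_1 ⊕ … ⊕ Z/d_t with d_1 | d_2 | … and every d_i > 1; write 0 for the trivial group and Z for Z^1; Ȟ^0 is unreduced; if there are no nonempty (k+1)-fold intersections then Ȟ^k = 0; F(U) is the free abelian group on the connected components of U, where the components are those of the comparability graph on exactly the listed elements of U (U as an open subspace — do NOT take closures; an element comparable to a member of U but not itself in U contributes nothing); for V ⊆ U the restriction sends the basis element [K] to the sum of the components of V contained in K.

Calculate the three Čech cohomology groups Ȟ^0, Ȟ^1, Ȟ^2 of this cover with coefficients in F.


Ȟ^0 ≅ Z^3, Ȟ^1 ≅ 0 and Ȟ^2 ≅ 0

nonempty intersections:
  A1={{c},{e},{c,e},{c,g},{e,g},{c,e,g}} A2={{b},{d},{g},{c,g},{d,f},{d,g},{e,g},{f,g},{c,e,g},{d,f,g}} A3={{f},{d,f},{f,g},{d,f,g}} A4={{a},{b},{e},{c,e},{e,g},{c,e,g}} A5={{b},{d},{d,f},{d,g},{d,f,g}}
  A12={{c,g},{e,g},{c,e,g}} A14={{e},{c,e},{e,g},{c,e,g}} A23={{d,f},{f,g},{d,f,g}} A24={{b},{e,g},{c,e,g}} A25={{b},{d},{d,f},{d,g},{d,f,g}} A35={{d,f},{d,f,g}} A45={{b}}
  A124={{e,g},{c,e,g}} A235={{d,f},{d,f,g}} A245={{b}}
components per intersection:
  A1: {{c},{e},{c,e},{c,g},{e,g},{c,e,g}}
  A2: {{b}} {{d},{g},{c,g},{d,f},{d,g},{e,g},{f,g},{c,e,g},{d,f,g}}
  A3: {{f},{d,f},{f,g},{d,f,g}}
  A4: {{a}} {{b}} {{e},{c,e},{e,g},{c,e,g}}
  A5: {{b}} {{d},{d,f},{d,g},{d,f,g}}
  A12: {{c,g},{e,g},{c,e,g}}
  A14: {{e},{c,e},{e,g},{c,e,g}}
  A23: {{d,f},{f,g},{d,f,g}}
  A24: {{b}} {{e,g},{c,e,g}}
  A25: {{b}} {{d},{d,f},{d,g},{d,f,g}}
  A35: {{d,f},{d,f,g}}
  A45: {{b}}
  A124: {{e,g},{c,e,g}}
  A235: {{d,f},{d,f,g}}
  A245: {{b}}
C dims 9,9,3; δ0: rk 6, SNF 1^6; δ1: rk 3, SNF 1^3
Ȟ^0: (9−6)−0=3 ⇒ Z^3
Ȟ^1: (9−3)−6=0 ⇒ 0
Ȟ^2: (3−0)−3=0 ⇒ 0


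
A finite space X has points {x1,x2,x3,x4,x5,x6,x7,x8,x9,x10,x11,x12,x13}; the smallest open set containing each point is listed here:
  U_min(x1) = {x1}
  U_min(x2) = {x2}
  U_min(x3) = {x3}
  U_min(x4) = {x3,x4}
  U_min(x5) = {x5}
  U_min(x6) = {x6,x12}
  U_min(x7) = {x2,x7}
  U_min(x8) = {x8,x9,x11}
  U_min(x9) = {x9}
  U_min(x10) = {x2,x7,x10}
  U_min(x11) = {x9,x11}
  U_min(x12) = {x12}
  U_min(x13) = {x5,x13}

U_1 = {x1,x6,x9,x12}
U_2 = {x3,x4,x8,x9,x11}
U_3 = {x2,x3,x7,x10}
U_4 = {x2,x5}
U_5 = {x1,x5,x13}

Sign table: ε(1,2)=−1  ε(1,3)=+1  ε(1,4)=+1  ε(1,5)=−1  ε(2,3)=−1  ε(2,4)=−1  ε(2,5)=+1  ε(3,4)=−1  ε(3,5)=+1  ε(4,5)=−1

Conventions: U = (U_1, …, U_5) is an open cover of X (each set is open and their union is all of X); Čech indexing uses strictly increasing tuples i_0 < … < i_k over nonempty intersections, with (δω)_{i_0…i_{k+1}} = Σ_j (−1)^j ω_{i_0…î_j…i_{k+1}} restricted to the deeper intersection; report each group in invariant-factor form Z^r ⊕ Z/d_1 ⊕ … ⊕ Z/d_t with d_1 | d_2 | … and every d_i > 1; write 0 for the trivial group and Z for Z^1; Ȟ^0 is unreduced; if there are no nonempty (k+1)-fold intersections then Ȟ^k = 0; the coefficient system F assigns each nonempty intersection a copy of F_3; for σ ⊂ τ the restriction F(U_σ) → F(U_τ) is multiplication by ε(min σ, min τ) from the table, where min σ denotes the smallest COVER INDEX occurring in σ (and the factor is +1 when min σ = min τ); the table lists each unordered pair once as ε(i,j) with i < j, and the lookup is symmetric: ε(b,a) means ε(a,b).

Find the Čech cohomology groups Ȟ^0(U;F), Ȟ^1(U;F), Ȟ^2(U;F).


Ȟ^0 ≅ 0, Ȟ^1 ≅ 0, Ȟ^2 ≅ 0

nerve of the cover:
  U12={x9} U15={x1} U23={x3} U34={x2} U45={x5}
C dims 5,5; δ0: rk_F3 5
Ȟ^0 = (5 − 5) − 0 = 0, so Ȟ^0 ≅ 0
Ȟ^1 = (5 − 0) − 5 = 0, so Ȟ^1 ≅ 0
Ȟ^2 = (0 − 0) − 0 = 0, so Ȟ^2 ≅ 0


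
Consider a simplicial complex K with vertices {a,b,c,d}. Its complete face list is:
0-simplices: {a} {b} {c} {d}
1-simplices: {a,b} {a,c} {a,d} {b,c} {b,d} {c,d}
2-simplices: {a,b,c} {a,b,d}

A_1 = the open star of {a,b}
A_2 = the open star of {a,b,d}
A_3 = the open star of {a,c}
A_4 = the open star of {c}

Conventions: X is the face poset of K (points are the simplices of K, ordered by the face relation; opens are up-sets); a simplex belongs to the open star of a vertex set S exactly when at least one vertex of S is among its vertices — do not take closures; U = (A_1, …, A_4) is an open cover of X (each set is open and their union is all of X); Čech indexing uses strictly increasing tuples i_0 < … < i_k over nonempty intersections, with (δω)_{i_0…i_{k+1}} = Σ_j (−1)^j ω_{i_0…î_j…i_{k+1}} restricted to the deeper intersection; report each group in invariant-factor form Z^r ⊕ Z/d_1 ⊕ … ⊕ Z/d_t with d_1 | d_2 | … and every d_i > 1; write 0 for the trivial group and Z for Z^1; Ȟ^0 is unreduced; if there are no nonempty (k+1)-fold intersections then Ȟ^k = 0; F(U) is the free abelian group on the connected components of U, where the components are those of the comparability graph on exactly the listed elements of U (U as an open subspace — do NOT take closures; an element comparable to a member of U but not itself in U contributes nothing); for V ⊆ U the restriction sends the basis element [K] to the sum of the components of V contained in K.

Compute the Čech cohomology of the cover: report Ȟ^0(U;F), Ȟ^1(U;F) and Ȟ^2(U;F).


Ȟ^0(U;F) ≅ Z; Ȟ^1(U;F) ≅ Z; Ȟ^2(U;F) ≅ 0

nerve simplices:
  A1={{a},{b},{a,b},{a,c},{a,d},{b,c},{b,d},{a,b,c},{a,b,d}} A2={{a},{b},{d},{a,b},{a,c},{a,d},{b,c},{b,d},{c,d},{a,b,c},{a,b,d}} A3={{a},{c},{a,b},{a,c},{a,d},{b,c},{c,d},{a,b,c},{a,b,d}} A4={{c},{a,c},{b,c},{c,d},{a,b,c}}
  A12={{a},{b},{a,b},{a,c},{a,d},{b,c},{b,d},{a,b,c},{a,b,d}} A13={{a},{a,b},{a,c},{a,d},{b,c},{a,b,c},{a,b,d}} A14={{a,c},{b,c},{a,b,c}} A23={{a},{a,b},{a,c},{a,d},{b,c},{c,d},{a,b,c},{a,b,d}} A24={{a,c},{b,c},{c,d},{a,b,c}} A34={{c},{a,c},{b,c},{c,d},{a,b,c}}
  A123={{a},{a,b},{a,c},{a,d},{b,c},{a,b,c},{a,b,d}} A124={{a,c},{b,c},{a,b,c}} A134={{a,c},{b,c},{a,b,c}} A234={{a,c},{b,c},{c,d},{a,b,c}}
  A1234={{a,c},{b,c},{a,b,c}}
components per intersection:
  A1: {{a},{b},{a,b},{a,c},{a,d},{b,c},{b,d},{a,b,c},{a,b,d}}
  A2: {{a},{b},{d},{a,b},{a,c},{a,d},{b,c},{b,d},{c,d},{a,b,c},{a,b,d}}
  A3: {{a},{c},{a,b},{a,c},{a,d},{b,c},{c,d},{a,b,c},{a,b,d}}
  A4: {{c},{a,c},{b,c},{c,d},{a,b,c}}
  A12: {{a},{b},{a,b},{a,c},{a,d},{b,c},{b,d},{a,b,c},{a,b,d}}
  A13: {{a},{a,b},{a,c},{a,d},{b,c},{a,b,c},{a,b,d}}
  A14: {{a,c},{b,c},{a,b,c}}
  A23: {{a},{a,b},{a,c},{a,d},{b,c},{a,b,c},{a,b,d}} {{c,d}}
  A24: {{a,c},{b,c},{a,b,c}} {{c,d}}
  A34: {{c},{a,c},{b,c},{c,d},{a,b,c}}
  A123: {{a},{a,b},{a,c},{a,d},{b,c},{a,b,c},{a,b,d}}
  A124: {{a,c},{b,c},{a,b,c}}
  A134: {{a,c},{b,c},{a,b,c}}
  A234: {{a,c},{b,c},{a,b,c}} {{c,d}}
  A1234: {{a,c},{b,c},{a,b,c}}
C dims 4,8,5,1; δ0: rk 3, SNF 1^3; δ1: rk 4, SNF 1^4; δ2: rk 1, SNF 1^1
degree 0: 4−3−0 = 1 → Ȟ^0 ≅ Z
degree 1: 8−4−3 = 1 → Ȟ^1 ≅ Z
degree 2: 5−1−4 = 0 → Ȟ^2 ≅ 0


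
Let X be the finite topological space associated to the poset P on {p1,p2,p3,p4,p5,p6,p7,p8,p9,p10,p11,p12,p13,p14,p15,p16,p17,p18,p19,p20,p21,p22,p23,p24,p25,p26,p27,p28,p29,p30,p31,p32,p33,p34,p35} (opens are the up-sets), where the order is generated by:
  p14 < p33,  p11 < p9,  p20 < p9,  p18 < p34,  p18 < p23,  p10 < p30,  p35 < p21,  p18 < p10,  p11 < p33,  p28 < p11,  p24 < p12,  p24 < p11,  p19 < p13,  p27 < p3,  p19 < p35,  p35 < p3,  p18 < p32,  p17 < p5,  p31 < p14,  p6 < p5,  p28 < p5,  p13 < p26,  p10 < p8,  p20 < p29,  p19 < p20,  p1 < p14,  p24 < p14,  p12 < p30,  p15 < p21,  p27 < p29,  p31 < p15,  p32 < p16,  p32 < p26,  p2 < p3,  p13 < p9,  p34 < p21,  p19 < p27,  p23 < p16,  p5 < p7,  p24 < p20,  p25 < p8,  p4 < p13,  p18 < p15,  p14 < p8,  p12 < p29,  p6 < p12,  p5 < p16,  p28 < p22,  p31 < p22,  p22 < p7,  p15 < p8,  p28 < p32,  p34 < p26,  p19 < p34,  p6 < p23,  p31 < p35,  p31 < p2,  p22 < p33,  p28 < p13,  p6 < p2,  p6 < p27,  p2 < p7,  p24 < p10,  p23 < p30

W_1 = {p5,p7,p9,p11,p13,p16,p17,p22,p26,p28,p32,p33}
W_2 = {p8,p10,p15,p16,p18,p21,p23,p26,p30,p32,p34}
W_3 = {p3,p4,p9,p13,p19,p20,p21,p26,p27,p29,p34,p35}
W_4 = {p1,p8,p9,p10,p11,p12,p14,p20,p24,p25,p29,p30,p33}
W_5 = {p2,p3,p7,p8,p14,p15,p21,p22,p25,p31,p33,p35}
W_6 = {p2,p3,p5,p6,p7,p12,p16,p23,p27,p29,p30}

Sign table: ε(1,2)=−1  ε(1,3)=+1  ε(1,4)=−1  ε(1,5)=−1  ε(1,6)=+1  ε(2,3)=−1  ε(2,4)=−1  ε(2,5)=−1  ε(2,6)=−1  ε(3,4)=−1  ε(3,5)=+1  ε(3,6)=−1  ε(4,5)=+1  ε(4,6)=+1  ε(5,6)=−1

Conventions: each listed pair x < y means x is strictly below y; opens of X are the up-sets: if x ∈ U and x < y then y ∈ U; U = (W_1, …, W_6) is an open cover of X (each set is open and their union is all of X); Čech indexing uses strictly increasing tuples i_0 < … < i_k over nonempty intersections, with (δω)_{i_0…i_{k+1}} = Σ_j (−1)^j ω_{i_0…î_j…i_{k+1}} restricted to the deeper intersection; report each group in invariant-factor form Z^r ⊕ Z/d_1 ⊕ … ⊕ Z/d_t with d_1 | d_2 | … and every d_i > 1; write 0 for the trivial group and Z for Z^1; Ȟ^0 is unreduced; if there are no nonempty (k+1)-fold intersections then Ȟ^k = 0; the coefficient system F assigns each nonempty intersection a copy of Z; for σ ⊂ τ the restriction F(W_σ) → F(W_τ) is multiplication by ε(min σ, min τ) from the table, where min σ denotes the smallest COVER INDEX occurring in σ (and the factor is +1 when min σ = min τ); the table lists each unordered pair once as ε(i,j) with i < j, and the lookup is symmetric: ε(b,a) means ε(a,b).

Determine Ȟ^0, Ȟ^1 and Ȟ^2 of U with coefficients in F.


intersection data:
  W12={p16,p26,p32} W13={p9,p13,p26} W14={p9,p11,p33} W15={p7,p22,p33} W16={p5,p7,p16} W23={p21,p26,p34} W24={p8,p10,p30} W25={p8,p15,p21} W26={p16,p23,p30} W34={p9,p20,p29} W35={p3,p21,p35} W36={p3,p27,p29} W45={p8,p14,p25,p33} W46={p12,p29,p30} W56={p2,p3,p7}
  W123={p26} W126={p16} W134={p9} W145={p33} W156={p7} W235={p21} W245={p8} W246={p30} W346={p29} W356={p3}
C dims 6,15,10; δ0: rk 6, SNF 1^5·2; δ1: rk 9, SNF 1^9
Ȟ^0 = (6 − 6) − 0 = 0, so Ȟ^0 ≅ 0
Ȟ^1 = (15 − 9) − 6 = 0 plus torsion [2], so Ȟ^1 ≅ Z/2
Ȟ^2 = (10 − 0) − 9 = 1, so Ȟ^2 ≅ Z

Ȟ^0(U;F) ≅ 0; Ȟ^1(U;F) ≅ Z/2; Ȟ^2(U;F) ≅ Z


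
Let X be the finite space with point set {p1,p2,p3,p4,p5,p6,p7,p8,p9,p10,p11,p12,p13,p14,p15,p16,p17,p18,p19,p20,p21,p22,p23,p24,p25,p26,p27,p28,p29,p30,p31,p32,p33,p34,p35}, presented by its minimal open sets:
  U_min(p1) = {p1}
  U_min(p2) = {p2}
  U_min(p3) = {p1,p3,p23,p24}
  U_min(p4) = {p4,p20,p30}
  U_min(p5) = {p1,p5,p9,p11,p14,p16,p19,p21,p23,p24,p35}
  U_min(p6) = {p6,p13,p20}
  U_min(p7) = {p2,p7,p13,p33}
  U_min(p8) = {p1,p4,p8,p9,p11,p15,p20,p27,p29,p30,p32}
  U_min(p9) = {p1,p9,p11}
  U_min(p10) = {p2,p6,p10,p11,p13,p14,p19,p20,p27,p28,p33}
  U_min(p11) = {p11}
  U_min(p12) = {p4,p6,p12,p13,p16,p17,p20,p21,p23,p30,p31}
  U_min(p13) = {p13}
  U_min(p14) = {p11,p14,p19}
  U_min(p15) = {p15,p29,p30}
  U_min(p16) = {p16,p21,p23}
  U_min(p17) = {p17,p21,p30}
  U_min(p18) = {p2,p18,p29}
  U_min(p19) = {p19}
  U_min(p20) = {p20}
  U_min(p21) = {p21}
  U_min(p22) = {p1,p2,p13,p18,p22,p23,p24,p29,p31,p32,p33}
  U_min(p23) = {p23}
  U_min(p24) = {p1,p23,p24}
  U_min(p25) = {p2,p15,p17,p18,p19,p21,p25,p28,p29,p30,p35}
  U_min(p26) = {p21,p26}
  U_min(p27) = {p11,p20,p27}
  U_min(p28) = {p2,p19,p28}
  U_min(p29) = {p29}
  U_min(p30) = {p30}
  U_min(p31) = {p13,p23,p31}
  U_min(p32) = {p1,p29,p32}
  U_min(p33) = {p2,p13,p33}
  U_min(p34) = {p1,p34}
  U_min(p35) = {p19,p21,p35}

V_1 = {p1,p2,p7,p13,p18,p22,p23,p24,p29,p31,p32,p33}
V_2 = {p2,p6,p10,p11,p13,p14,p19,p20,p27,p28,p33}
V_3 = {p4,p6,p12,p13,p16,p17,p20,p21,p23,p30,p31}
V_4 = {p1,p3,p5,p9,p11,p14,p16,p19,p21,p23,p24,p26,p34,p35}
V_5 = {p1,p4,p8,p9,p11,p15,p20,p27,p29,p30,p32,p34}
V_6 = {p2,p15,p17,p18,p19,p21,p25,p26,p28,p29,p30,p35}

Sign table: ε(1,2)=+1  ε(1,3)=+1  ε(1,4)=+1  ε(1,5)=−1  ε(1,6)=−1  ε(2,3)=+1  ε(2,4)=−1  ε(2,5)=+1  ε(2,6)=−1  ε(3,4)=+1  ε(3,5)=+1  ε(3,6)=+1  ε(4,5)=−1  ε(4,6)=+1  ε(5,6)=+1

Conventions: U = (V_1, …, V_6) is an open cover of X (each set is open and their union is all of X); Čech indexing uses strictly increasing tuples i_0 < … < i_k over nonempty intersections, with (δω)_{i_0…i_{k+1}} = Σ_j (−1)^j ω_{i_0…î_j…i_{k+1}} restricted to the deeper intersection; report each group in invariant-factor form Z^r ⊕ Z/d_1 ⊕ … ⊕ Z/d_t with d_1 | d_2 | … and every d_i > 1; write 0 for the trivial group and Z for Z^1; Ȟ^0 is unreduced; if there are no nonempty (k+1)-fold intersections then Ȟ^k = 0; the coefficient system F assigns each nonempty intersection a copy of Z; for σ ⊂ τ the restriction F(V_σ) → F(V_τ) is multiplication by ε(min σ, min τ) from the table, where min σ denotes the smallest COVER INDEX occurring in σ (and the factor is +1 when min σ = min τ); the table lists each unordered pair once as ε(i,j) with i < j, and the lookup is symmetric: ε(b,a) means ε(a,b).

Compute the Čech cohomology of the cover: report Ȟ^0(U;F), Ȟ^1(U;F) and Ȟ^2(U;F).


Ȟ^0(U;F) ≅ 0; Ȟ^1(U;F) ≅ Z/2; Ȟ^2(U;F) ≅ Z

intersection data:
  V12={p2,p13,p33} V13={p13,p23,p31} V14={p1,p23,p24} V15={p1,p29,p32} V16={p2,p18,p29} V23={p6,p13,p20} V24={p11,p14,p19} V25={p11,p20,p27} V26={p2,p19,p28} V34={p16,p21,p23} V35={p4,p20,p30} V36={p17,p21,p30} V45={p1,p9,p11,p34} V46={p19,p21,p26,p35} V56={p15,p29,p30}
  V123={p13} V126={p2} V134={p23} V145={p1} V156={p29} V235={p20} V245={p11} V246={p19} V346={p21} V356={p30}
C dims 6,15,10; δ0: rk 6, SNF 1^5·2; δ1: rk 9, SNF 1^9
Ȟ^0 = (6 − 6) − 0 = 0, so Ȟ^0 ≅ 0
Ȟ^1 = (15 − 9) − 6 = 0 plus torsion [2], so Ȟ^1 ≅ Z/2
Ȟ^2 = (10 − 0) − 9 = 1, so Ȟ^2 ≅ Z


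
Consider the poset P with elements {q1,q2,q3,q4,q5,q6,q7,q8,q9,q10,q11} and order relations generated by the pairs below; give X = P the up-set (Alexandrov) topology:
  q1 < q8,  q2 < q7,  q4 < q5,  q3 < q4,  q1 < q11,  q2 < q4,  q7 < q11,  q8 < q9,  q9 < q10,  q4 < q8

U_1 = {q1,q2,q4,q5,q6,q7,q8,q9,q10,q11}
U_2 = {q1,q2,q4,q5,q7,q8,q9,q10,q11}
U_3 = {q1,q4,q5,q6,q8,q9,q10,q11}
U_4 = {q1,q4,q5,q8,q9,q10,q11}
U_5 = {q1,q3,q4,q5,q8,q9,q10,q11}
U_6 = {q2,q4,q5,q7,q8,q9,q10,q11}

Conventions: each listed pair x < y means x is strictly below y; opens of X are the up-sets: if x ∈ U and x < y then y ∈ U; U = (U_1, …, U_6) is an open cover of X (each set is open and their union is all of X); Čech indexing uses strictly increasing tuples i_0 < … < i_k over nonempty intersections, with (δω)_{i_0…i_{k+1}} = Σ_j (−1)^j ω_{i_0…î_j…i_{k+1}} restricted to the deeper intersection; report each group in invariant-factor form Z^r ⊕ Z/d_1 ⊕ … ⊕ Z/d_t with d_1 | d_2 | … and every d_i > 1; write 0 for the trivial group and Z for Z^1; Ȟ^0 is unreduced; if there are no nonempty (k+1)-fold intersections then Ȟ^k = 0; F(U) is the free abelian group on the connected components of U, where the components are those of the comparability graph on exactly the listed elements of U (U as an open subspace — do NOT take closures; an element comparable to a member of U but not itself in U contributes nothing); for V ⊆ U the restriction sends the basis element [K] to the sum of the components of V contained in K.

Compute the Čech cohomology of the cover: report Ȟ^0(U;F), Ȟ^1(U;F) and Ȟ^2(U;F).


Ȟ^0(U;F) ≅ Z^2; Ȟ^1(U;F) ≅ 0; Ȟ^2(U;F) ≅ 0

nerve of the cover:
  U12={q1,q2,q4,q5,q7,q8,q9,q10,q11} U13={q1,q4,q5,q6,q8,q9,q10,q11} U14={q1,q4,q5,q8,q9,q10,q11} U15={q1,q4,q5,q8,q9,q10,q11} U16={q2,q4,q5,q7,q8,q9,q10,q11} U23={q1,q4,q5,q8,q9,q10,q11} U24={q1,q4,q5,q8,q9,q10,q11} U25={q1,q4,q5,q8,q9,q10,q11} U26={q2,q4,q5,q7,q8,q9,q10,q11} U34={q1,q4,q5,q8,q9,q10,q11} U35={q1,q4,q5,q8,q9,q10,q11} U36={q4,q5,q8,q9,q10,q11} U45={q1,q4,q5,q8,q9,q10,q11} U46={q4,q5,q8,q9,q10,q11} U56={q4,q5,q8,q9,q10,q11}
  U123={q1,q4,q5,q8,q9,q10,q11} U124={q1,q4,q5,q8,q9,q10,q11} U125={q1,q4,q5,q8,q9,q10,q11} U126={q2,q4,q5,q7,q8,q9,q10,q11} U134={q1,q4,q5,q8,q9,q10,q11} U135={q1,q4,q5,q8,q9,q10,q11} U136={q4,q5,q8,q9,q10,q11} U145={q1,q4,q5,q8,q9,q10,q11} U146={q4,q5,q8,q9,q10,q11} U156={q4,q5,q8,q9,q10,q11} U234={q1,q4,q5,q8,q9,q10,q11} U235={q1,q4,q5,q8,q9,q10,q11} U236={q4,q5,q8,q9,q10,q11} U245={q1,q4,q5,q8,q9,q10,q11} U246={q4,q5,q8,q9,q10,q11} U256={q4,q5,q8,q9,q10,q11} U345={q1,q4,q5,q8,q9,q10,q11} U346={q4,q5,q8,q9,q10,q11} U356={q4,q5,q8,q9,q10,q11} U456={q4,q5,q8,q9,q10,q11}
  U1234={q1,q4,q5,q8,q9,q10,q11} U1235={q1,q4,q5,q8,q9,q10,q11} U1236={q4,q5,q8,q9,q10,q11} U1245={q1,q4,q5,q8,q9,q10,q11} U1246={q4,q5,q8,q9,q10,q11} U1256={q4,q5,q8,q9,q10,q11} U1345={q1,q4,q5,q8,q9,q10,q11} U1346={q4,q5,q8,q9,q10,q11} U1356={q4,q5,q8,q9,q10,q11} U1456={q4,q5,q8,q9,q10,q11} U2345={q1,q4,q5,q8,q9,q10,q11} U2346={q4,q5,q8,q9,q10,q11} U2356={q4,q5,q8,q9,q10,q11} U2456={q4,q5,q8,q9,q10,q11} U3456={q4,q5,q8,q9,q10,q11}
  U12345={q1,q4,q5,q8,q9,q10,q11} U12346={q4,q5,q8,q9,q10,q11} U12356={q4,q5,q8,q9,q10,q11} U12456={q4,q5,q8,q9,q10,q11} U13456={q4,q5,q8,q9,q10,q11} U23456={q4,q5,q8,q9,q10,q11}
  U123456={q4,q5,q8,q9,q10,q11}
components per intersection:
  U1: {q1,q2,q4,q5,q7,q8,q9,q10,q11} {q6}
  U2: {q1,q2,q4,q5,q7,q8,q9,q10,q11}
  U3: {q1,q4,q5,q8,q9,q10,q11} {q6}
  U4: {q1,q4,q5,q8,q9,q10,q11}
  U5: {q1,q3,q4,q5,q8,q9,q10,q11}
  U6: {q2,q4,q5,q7,q8,q9,q10,q11}
  U12: {q1,q2,q4,q5,q7,q8,q9,q10,q11}
  U13: {q1,q4,q5,q8,q9,q10,q11} {q6}
  U14: {q1,q4,q5,q8,q9,q10,q11}
  U15: {q1,q4,q5,q8,q9,q10,q11}
  U16: {q2,q4,q5,q7,q8,q9,q10,q11}
  U23: {q1,q4,q5,q8,q9,q10,q11}
  U24: {q1,q4,q5,q8,q9,q10,q11}
  U25: {q1,q4,q5,q8,q9,q10,q11}
  U26: {q2,q4,q5,q7,q8,q9,q10,q11}
  U34: {q1,q4,q5,q8,q9,q10,q11}
  U35: {q1,q4,q5,q8,q9,q10,q11}
  U36: {q4,q5,q8,q9,q10} {q11}
  U45: {q1,q4,q5,q8,q9,q10,q11}
  U46: {q4,q5,q8,q9,q10} {q11}
  U56: {q4,q5,q8,q9,q10} {q11}
  U123: {q1,q4,q5,q8,q9,q10,q11}
  U124: {q1,q4,q5,q8,q9,q10,q11}
  U125: {q1,q4,q5,q8,q9,q10,q11}
  U126: {q2,q4,q5,q7,q8,q9,q10,q11}
  U134: {q1,q4,q5,q8,q9,q10,q11}
  U135: {q1,q4,q5,q8,q9,q10,q11}
  U136: {q4,q5,q8,q9,q10} {q11}
  U145: {q1,q4,q5,q8,q9,q10,q11}
  U146: {q4,q5,q8,q9,q10} {q11}
  U156: {q4,q5,q8,q9,q10} {q11}
  U234: {q1,q4,q5,q8,q9,q10,q11}
  U235: {q1,q4,q5,q8,q9,q10,q11}
  U236: {q4,q5,q8,q9,q10} {q11}
  U245: {q1,q4,q5,q8,q9,q10,q11}
  U246: {q4,q5,q8,q9,q10} {q11}
  U256: {q4,q5,q8,q9,q10} {q11}
  U345: {q1,q4,q5,q8,q9,q10,q11}
  U346: {q4,q5,q8,q9,q10} {q11}
  U356: {q4,q5,q8,q9,q10} {q11}
  U456: {q4,q5,q8,q9,q10} {q11}
  U1234: {q1,q4,q5,q8,q9,q10,q11}
  U1235: {q1,q4,q5,q8,q9,q10,q11}
  U1236: {q4,q5,q8,q9,q10} {q11}
  U1245: {q1,q4,q5,q8,q9,q10,q11}
  U1246: {q4,q5,q8,q9,q10} {q11}
  U1256: {q4,q5,q8,q9,q10} {q11}
  U1345: {q1,q4,q5,q8,q9,q10,q11}
  U1346: {q4,q5,q8,q9,q10} {q11}
  U1356: {q4,q5,q8,q9,q10} {q11}
  U1456: {q4,q5,q8,q9,q10} {q11}
  U2345: {q1,q4,q5,q8,q9,q10,q11}
  U2346: {q4,q5,q8,q9,q10} {q11}
  U2356: {q4,q5,q8,q9,q10} {q11}
  U2456: {q4,q5,q8,q9,q10} {q11}
  U3456: {q4,q5,q8,q9,q10} {q11}
  U12345: {q1,q4,q5,q8,q9,q10,q11}
  U12346: {q4,q5,q8,q9,q10} {q11}
  U12356: {q4,q5,q8,q9,q10} {q11}
  U12456: {q4,q5,q8,q9,q10} {q11}
  U13456: {q4,q5,q8,q9,q10} {q11}
  U23456: {q4,q5,q8,q9,q10} {q11}
  U123456: {q4,q5,q8,q9,q10} {q11}
C dims 8,19,29,25; δ0: rk 6, SNF 1^6; δ1: rk 13, SNF 1^13; δ2: rk 16, SNF 1^16
Ȟ^0 = (8 − 6) − 0 = 2, so Ȟ^0 ≅ Z^2
Ȟ^1 = (19 − 13) − 6 = 0, so Ȟ^1 ≅ 0
Ȟ^2 = (29 − 16) − 13 = 0, so Ȟ^2 ≅ 0


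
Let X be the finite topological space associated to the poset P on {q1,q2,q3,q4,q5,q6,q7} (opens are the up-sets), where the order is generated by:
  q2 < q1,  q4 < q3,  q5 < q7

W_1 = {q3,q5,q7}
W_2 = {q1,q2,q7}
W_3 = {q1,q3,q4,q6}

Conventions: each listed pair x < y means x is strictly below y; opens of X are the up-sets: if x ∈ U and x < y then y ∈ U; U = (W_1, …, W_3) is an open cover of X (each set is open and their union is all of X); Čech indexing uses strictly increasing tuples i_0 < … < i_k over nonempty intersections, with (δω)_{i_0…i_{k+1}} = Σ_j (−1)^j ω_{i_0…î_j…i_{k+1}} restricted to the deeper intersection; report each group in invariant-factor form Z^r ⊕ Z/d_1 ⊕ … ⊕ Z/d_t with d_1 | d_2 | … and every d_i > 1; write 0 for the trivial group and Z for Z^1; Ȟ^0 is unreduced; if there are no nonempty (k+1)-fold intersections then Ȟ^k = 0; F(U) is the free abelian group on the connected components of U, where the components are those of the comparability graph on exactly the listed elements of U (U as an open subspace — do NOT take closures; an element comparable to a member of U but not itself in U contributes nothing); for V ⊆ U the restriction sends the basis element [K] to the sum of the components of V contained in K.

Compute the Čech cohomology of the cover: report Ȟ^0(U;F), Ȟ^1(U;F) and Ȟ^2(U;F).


Ȟ^0 = Z^4,  Ȟ^1 = 0,  Ȟ^2 = 0

nonempty intersections:
  W12={q7} W13={q3} W23={q1}
components per intersection:
  W1: {q3} {q5,q7}
  W2: {q1,q2} {q7}
  W3: {q1} {q3,q4} {q6}
  W12: {q7}
  W13: {q3}
  W23: {q1}
C dims 7,3; δ0: rk 3, SNF 1^3
Ȟ^0: (7−3)−0=4 ⇒ Z^4
Ȟ^1: (3−0)−3=0 ⇒ 0
Ȟ^2: (0−0)−0=0 ⇒ 0


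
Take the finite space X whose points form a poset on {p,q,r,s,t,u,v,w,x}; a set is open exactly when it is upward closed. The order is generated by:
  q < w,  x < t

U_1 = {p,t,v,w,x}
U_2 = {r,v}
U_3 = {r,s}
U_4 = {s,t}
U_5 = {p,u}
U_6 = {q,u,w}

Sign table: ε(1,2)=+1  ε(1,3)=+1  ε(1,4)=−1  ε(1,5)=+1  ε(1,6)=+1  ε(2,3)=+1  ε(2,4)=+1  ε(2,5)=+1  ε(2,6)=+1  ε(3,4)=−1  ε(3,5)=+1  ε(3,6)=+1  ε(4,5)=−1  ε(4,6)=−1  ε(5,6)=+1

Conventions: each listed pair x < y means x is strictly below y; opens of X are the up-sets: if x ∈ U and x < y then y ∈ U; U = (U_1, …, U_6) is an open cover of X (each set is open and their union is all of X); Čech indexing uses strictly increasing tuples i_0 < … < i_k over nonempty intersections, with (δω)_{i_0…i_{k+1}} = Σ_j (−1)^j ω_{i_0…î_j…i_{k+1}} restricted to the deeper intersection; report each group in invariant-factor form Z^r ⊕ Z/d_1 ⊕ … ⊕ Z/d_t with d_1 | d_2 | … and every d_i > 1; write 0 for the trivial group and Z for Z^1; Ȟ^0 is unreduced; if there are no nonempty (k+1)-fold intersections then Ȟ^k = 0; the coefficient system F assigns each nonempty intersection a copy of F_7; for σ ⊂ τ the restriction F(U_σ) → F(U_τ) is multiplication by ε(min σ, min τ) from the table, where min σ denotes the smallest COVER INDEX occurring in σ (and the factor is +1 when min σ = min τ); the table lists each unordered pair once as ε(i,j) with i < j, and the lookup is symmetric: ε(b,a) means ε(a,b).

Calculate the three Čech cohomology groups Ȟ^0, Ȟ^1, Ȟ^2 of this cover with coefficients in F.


Ȟ^0 ≅ Z/7,  Ȟ^1 ≅ Z/7 ⊕ Z/7,  Ȟ^2 ≅ 0

cover nerve:
  U12={v} U14={t} U15={p} U16={w} U23={r} U34={s} U56={u}
C dims 6,7; δ0: rk_F7 5
Ȟ^0: (6−5)−0=1 ⇒ Z/7
Ȟ^1: (7−0)−5=2 ⇒ Z/7 ⊕ Z/7
Ȟ^2: (0−0)−0=0 ⇒ 0


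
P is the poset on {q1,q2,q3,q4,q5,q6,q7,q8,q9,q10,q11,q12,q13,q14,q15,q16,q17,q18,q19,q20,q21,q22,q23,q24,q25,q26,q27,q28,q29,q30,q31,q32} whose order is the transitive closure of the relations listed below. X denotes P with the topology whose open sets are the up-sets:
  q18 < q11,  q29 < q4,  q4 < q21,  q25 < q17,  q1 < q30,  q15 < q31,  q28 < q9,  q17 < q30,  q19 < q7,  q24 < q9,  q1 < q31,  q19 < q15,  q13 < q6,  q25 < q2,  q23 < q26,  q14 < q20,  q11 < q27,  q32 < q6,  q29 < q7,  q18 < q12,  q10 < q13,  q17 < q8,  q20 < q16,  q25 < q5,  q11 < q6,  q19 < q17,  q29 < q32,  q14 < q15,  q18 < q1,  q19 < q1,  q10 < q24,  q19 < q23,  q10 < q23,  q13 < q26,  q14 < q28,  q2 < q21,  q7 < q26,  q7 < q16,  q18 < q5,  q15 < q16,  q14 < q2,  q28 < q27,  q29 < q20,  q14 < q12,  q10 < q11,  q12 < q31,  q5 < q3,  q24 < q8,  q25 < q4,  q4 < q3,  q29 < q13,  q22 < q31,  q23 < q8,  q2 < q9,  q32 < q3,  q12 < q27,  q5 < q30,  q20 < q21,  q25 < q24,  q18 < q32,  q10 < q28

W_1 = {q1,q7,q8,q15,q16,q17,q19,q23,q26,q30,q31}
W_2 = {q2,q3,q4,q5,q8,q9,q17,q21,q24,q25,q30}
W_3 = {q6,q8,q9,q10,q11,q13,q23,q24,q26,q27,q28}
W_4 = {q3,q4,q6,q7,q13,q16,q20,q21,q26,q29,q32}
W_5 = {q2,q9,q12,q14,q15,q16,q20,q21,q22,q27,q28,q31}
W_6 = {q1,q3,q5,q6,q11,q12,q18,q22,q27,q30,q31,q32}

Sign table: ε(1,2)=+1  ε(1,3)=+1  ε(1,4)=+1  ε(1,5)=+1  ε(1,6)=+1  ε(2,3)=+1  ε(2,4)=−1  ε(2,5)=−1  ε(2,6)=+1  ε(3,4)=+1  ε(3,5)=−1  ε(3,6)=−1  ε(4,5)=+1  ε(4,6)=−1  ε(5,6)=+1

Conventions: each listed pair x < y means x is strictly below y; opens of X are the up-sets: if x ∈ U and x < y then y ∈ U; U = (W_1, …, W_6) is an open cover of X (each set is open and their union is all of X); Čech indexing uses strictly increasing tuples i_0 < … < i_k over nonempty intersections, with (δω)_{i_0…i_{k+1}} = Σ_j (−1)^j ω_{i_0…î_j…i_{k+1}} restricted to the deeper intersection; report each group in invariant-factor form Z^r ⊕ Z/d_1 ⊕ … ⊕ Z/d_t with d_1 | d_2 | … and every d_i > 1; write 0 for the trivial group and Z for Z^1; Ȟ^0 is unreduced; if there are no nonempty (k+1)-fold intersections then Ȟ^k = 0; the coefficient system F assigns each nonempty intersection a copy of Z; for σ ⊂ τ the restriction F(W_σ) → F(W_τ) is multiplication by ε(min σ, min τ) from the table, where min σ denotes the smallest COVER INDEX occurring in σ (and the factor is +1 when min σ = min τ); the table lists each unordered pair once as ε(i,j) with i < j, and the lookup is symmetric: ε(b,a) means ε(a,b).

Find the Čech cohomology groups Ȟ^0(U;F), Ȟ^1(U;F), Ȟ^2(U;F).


Ȟ^0 = 0, Ȟ^1 = Z/2 and Ȟ^2 = Z

intersection data:
  W12={q8,q17,q30} W13={q8,q23,q26} W14={q7,q16,q26} W15={q15,q16,q31} W16={q1,q30,q31} W23={q8,q9,q24} W24={q3,q4,q21} W25={q2,q9,q21} W26={q3,q5,q30} W34={q6,q13,q26} W35={q9,q27,q28} W36={q6,q11,q27} W45={q16,q20,q21} W46={q3,q6,q32} W56={q12,q22,q27,q31}
  W123={q8} W126={q30} W134={q26} W145={q16} W156={q31} W235={q9} W245={q21} W246={q3} W346={q6} W356={q27}
C dims 6,15,10; δ0: rk 6, SNF 1^5·2; δ1: rk 9, SNF 1^9
Ȟ^0 = (6 − 6) − 0 = 0, so Ȟ^0 ≅ 0
Ȟ^1 = (15 − 9) − 6 = 0 plus torsion [2], so Ȟ^1 ≅ Z/2
Ȟ^2 = (10 − 0) − 9 = 1, so Ȟ^2 ≅ Z


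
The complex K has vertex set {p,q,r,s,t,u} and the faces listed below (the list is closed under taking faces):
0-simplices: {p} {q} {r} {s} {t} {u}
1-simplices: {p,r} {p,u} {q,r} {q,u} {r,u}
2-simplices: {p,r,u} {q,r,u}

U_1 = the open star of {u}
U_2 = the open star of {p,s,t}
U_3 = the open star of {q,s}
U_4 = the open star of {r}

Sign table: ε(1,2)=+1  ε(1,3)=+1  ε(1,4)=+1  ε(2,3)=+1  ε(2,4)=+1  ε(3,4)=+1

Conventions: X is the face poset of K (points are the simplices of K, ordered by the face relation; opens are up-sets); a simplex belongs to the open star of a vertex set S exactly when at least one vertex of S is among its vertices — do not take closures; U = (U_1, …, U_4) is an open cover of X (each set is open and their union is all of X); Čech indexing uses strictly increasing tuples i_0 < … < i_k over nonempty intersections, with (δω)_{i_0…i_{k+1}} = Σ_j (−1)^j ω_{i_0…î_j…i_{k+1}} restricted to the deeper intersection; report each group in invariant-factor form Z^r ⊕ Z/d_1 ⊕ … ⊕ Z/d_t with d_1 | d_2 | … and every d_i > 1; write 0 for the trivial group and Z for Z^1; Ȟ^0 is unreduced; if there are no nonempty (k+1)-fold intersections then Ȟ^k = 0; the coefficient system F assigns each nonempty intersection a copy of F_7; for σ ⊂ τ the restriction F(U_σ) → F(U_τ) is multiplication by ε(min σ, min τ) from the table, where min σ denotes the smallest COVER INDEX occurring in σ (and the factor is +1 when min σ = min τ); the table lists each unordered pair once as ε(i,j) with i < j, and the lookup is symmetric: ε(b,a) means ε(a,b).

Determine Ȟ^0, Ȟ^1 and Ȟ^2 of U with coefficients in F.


nerve of the cover:
  U1={{u},{p,u},{q,u},{r,u},{p,r,u},{q,r,u}} U2={{p},{s},{t},{p,r},{p,u},{p,r,u}} U3={{q},{s},{q,r},{q,u},{q,r,u}} U4={{r},{p,r},{q,r},{r,u},{p,r,u},{q,r,u}}
  U12={{p,u},{p,r,u}} U13={{q,u},{q,r,u}} U14={{r,u},{p,r,u},{q,r,u}} U23={{s}} U24={{p,r},{p,r,u}} U34={{q,r},{q,r,u}}
  U124={{p,r,u}} U134={{q,r,u}}
C dims 4,6,2; δ0: rk_F7 3; δ1: rk_F7 2
Ȟ^0 = (4 − 3) − 0 = 1, so Ȟ^0 ≅ Z/7
Ȟ^1 = (6 − 2) − 3 = 1, so Ȟ^1 ≅ Z/7
Ȟ^2 = (2 − 0) − 2 = 0, so Ȟ^2 ≅ 0

Ȟ^0(U;F) ≅ Z/7,  Ȟ^1(U;F) ≅ Z/7,  Ȟ^2(U;F) ≅ 0


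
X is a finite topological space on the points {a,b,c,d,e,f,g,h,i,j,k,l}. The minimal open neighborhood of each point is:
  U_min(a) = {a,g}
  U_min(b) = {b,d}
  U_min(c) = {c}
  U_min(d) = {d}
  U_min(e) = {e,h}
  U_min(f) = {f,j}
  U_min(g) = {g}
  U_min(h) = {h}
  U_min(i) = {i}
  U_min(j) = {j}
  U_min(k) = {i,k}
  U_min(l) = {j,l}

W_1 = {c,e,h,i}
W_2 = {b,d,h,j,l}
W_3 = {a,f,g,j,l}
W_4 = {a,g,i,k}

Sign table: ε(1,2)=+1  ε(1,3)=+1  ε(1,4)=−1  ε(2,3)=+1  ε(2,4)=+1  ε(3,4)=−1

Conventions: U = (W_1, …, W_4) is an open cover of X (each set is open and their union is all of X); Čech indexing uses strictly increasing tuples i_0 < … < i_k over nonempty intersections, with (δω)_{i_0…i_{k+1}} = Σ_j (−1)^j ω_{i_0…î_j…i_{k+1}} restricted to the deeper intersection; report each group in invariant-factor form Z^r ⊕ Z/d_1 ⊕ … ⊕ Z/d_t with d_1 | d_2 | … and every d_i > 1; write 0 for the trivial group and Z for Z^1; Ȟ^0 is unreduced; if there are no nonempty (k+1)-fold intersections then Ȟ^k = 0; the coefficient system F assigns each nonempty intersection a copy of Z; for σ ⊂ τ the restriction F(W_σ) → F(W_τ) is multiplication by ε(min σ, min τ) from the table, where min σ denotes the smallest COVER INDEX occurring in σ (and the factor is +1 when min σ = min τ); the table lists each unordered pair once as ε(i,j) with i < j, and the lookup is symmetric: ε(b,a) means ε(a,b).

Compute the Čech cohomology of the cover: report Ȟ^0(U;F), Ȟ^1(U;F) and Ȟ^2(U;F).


nerve of the cover:
  W12={h} W14={i} W23={j,l} W34={a,g}
C dims 4,4; δ0: rk 3, SNF 1^3
Ȟ^0 = (4 − 3) − 0 = 1, so Ȟ^0 ≅ Z
Ȟ^1 = (4 − 0) − 3 = 1, so Ȟ^1 ≅ Z
Ȟ^2 = (0 − 0) − 0 = 0, so Ȟ^2 ≅ 0

Ȟ^0 = Z,  Ȟ^1 = Z,  Ȟ^2 = 0


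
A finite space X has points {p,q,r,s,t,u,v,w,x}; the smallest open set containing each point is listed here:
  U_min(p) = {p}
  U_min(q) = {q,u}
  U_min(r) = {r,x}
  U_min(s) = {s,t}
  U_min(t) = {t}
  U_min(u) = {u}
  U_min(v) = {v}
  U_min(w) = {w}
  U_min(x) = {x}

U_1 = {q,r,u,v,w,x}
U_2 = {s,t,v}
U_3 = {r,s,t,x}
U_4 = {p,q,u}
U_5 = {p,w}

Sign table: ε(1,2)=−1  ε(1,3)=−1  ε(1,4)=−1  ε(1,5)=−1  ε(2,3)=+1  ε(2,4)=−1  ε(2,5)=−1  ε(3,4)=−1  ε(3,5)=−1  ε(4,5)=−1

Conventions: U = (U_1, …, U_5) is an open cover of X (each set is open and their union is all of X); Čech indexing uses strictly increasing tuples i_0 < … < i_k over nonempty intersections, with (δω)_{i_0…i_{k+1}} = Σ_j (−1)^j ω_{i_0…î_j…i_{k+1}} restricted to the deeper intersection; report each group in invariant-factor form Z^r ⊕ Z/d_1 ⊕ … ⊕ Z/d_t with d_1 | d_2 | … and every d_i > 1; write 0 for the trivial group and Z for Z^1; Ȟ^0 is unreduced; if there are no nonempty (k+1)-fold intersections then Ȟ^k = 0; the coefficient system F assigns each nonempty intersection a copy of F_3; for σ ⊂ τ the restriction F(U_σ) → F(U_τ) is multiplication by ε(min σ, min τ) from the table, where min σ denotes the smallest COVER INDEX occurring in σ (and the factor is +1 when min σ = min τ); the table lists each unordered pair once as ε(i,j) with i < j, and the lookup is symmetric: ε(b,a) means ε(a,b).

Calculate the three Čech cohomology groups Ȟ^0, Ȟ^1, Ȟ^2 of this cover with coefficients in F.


Ȟ^0(U;F) ≅ 0, Ȟ^1(U;F) ≅ Z/3, Ȟ^2(U;F) ≅ 0

intersection data:
  U12={v} U13={r,x} U14={q,u} U15={w} U23={s,t} U45={p}
C dims 5,6; δ0: rk_F3 5
Ȟ^0 = (5 − 5) − 0 = 0, so Ȟ^0 ≅ 0
Ȟ^1 = (6 − 0) − 5 = 1, so Ȟ^1 ≅ Z/3
Ȟ^2 = (0 − 0) − 0 = 0, so Ȟ^2 ≅ 0


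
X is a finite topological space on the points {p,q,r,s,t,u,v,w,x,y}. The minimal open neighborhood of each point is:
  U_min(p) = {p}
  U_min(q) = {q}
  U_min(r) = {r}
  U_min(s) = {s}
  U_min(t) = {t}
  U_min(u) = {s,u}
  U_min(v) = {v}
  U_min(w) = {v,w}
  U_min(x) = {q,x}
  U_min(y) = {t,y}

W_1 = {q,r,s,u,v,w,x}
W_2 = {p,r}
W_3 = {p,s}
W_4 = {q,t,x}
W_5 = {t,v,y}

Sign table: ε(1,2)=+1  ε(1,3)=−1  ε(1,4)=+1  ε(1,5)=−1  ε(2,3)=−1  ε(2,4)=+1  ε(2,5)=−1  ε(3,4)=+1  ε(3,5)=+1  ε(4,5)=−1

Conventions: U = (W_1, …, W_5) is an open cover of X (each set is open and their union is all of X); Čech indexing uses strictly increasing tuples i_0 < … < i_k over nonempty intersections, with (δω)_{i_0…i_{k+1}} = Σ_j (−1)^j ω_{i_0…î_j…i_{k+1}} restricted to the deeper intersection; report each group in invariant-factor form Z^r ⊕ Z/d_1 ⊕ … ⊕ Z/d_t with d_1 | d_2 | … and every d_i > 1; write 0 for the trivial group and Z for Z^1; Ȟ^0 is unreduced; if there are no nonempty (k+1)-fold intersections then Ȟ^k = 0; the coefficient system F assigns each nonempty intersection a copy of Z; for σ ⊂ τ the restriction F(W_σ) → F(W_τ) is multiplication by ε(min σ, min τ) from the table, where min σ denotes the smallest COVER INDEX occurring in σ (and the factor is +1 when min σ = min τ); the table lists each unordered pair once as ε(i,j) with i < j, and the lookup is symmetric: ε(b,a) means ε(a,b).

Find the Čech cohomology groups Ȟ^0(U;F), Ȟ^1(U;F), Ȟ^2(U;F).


Ȟ^0(U;F) ≅ Z, Ȟ^1(U;F) ≅ Z^2, Ȟ^2(U;F) ≅ 0

nerve of the cover:
  W12={r} W13={s} W14={q,x} W15={v} W23={p} W45={t}
C dims 5,6; δ0: rk 4, SNF 1^4
Ȟ^0 = (5 − 4) − 0 = 1, so Ȟ^0 ≅ Z
Ȟ^1 = (6 − 0) − 4 = 2, so Ȟ^1 ≅ Z^2
Ȟ^2 = (0 − 0) − 0 = 0, so Ȟ^2 ≅ 0


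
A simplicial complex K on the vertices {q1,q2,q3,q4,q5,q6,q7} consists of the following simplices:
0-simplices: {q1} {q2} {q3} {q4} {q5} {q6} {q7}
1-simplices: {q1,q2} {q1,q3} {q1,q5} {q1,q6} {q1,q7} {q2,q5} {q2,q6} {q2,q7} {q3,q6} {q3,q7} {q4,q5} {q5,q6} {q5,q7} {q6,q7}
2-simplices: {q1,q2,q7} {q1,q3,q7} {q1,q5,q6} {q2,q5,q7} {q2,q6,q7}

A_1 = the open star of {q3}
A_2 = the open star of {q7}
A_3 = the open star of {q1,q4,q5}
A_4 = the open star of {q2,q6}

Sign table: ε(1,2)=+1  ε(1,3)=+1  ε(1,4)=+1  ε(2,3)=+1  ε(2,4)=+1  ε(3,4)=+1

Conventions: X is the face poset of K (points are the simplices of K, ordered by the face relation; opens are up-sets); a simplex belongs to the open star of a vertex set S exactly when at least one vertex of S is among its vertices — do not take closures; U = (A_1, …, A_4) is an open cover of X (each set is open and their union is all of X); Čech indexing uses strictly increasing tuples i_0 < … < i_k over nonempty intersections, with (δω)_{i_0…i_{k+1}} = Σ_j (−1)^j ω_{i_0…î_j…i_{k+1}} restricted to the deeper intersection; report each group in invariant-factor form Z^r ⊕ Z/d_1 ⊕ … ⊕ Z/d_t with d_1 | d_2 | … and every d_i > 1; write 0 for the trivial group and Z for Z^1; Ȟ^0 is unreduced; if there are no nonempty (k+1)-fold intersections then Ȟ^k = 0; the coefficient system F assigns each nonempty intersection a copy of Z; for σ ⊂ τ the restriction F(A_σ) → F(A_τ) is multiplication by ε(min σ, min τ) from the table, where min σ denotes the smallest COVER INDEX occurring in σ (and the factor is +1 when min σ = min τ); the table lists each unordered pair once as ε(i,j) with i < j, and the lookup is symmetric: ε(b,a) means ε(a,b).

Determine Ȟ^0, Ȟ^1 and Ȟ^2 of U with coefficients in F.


intersection data:
  A1={{q3},{q1,q3},{q3,q6},{q3,q7},{q1,q3,q7}} A2={{q7},{q1,q7},{q2,q7},{q3,q7},{q5,q7},{q6,q7},{q1,q2,q7},{q1,q3,q7},{q2,q5,q7},{q2,q6,q7}} A3={{q1},{q4},{q5},{q1,q2},{q1,q3},{q1,q5},{q1,q6},{q1,q7},{q2,q5},{q4,q5},{q5,q6},{q5,q7},{q1,q2,q7},{q1,q3,q7},{q1,q5,q6},{q2,q5,q7}} A4={{q2},{q6},{q1,q2},{q1,q6},{q2,q5},{q2,q6},{q2,q7},{q3,q6},{q5,q6},{q6,q7},{q1,q2,q7},{q1,q5,q6},{q2,q5,q7},{q2,q6,q7}}
  A12={{q3,q7},{q1,q3,q7}} A13={{q1,q3},{q1,q3,q7}} A14={{q3,q6}} A23={{q1,q7},{q5,q7},{q1,q2,q7},{q1,q3,q7},{q2,q5,q7}} A24={{q2,q7},{q6,q7},{q1,q2,q7},{q2,q5,q7},{q2,q6,q7}} A34={{q1,q2},{q1,q6},{q2,q5},{q5,q6},{q1,q2,q7},{q1,q5,q6},{q2,q5,q7}}
  A123={{q1,q3,q7}} A234={{q1,q2,q7},{q2,q5,q7}}
C dims 4,6,2; δ0: rk 3, SNF 1^3; δ1: rk 2, SNF 1^2
Ȟ^0 = (4 − 3) − 0 = 1, so Ȟ^0 ≅ Z
Ȟ^1 = (6 − 2) − 3 = 1, so Ȟ^1 ≅ Z
Ȟ^2 = (2 − 0) − 2 = 0, so Ȟ^2 ≅ 0

Ȟ^0(U;F) ≅ Z; Ȟ^1(U;F) ≅ Z; Ȟ^2(U;F) ≅ 0


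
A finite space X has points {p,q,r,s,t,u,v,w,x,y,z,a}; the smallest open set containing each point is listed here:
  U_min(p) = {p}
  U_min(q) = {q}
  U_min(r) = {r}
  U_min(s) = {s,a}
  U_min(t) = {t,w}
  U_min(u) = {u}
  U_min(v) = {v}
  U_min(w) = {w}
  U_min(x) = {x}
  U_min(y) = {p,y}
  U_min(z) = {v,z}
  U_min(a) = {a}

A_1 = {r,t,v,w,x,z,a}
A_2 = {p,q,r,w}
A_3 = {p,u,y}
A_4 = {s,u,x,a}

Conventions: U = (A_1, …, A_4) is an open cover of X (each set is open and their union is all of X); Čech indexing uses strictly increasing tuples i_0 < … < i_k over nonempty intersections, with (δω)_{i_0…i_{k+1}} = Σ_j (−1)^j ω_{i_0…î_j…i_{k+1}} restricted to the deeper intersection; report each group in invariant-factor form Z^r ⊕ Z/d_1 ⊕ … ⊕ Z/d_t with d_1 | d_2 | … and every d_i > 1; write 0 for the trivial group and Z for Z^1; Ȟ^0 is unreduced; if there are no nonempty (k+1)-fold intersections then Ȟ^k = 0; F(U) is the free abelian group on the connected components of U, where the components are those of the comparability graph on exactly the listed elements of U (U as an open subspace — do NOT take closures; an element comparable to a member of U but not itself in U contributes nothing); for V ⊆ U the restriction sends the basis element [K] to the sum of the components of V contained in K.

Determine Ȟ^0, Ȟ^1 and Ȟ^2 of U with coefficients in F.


nonempty overlaps:
  A12={r,w} A14={x,a} A23={p} A34={u}
components per intersection:
  A1: {r} {t,w} {v,z} {x} {a}
  A2: {p} {q} {r} {w}
  A3: {p,y} {u}
  A4: {s,a} {u} {x}
  A12: {r} {w}
  A14: {x} {a}
  A23: {p}
  A34: {u}
C dims 14,6; δ0: rk 6, SNF 1^6
degree 0: 14−6−0 = 8 → Ȟ^0 ≅ Z^8
degree 1: 6−0−6 = 0 → Ȟ^1 ≅ 0
degree 2: 0−0−0 = 0 → Ȟ^2 ≅ 0

Ȟ^0 = Z^8, Ȟ^1 = 0, Ȟ^2 = 0


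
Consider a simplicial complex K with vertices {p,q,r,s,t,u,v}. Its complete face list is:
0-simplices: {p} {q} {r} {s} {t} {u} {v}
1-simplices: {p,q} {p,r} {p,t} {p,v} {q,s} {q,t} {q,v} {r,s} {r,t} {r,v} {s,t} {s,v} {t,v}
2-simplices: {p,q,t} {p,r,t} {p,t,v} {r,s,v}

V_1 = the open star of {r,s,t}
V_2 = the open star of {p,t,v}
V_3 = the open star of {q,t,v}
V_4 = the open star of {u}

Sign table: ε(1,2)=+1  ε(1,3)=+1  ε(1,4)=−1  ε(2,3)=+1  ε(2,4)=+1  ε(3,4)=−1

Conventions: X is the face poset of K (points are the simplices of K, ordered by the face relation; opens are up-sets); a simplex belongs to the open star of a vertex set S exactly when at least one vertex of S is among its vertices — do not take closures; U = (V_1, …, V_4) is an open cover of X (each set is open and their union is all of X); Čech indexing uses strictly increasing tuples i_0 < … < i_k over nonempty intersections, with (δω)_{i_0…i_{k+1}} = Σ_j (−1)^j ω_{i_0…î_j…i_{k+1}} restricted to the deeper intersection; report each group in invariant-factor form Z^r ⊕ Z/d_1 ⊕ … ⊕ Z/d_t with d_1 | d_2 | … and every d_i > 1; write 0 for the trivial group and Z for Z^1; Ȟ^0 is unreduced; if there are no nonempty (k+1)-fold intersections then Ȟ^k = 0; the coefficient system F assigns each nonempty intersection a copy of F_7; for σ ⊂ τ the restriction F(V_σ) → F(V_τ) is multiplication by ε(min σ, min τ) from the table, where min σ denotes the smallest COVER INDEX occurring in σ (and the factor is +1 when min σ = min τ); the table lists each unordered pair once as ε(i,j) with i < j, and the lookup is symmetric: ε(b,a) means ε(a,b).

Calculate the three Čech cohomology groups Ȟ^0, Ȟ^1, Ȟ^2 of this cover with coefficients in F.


nonempty intersections:
  V1={{r},{s},{t},{p,r},{p,t},{q,s},{q,t},{r,s},{r,t},{r,v},{s,t},{s,v},{t,v},{p,q,t},{p,r,t},{p,t,v},{r,s,v}} V2={{p},{t},{v},{p,q},{p,r},{p,t},{p,v},{q,t},{q,v},{r,t},{r,v},{s,t},{s,v},{t,v},{p,q,t},{p,r,t},{p,t,v},{r,s,v}} V3={{q},{t},{v},{p,q},{p,t},{p,v},{q,s},{q,t},{q,v},{r,t},{r,v},{s,t},{s,v},{t,v},{p,q,t},{p,r,t},{p,t,v},{r,s,v}} V4={{u}}
  V12={{t},{p,r},{p,t},{q,t},{r,t},{r,v},{s,t},{s,v},{t,v},{p,q,t},{p,r,t},{p,t,v},{r,s,v}} V13={{t},{p,t},{q,s},{q,t},{r,t},{r,v},{s,t},{s,v},{t,v},{p,q,t},{p,r,t},{p,t,v},{r,s,v}} V23={{t},{v},{p,q},{p,t},{p,v},{q,t},{q,v},{r,t},{r,v},{s,t},{s,v},{t,v},{p,q,t},{p,r,t},{p,t,v},{r,s,v}}
  V123={{t},{p,t},{q,t},{r,t},{r,v},{s,t},{s,v},{t,v},{p,q,t},{p,r,t},{p,t,v},{r,s,v}}
C dims 4,3,1; δ0: rk_F7 2; δ1: rk_F7 1
Ȟ^0: (4−2)−0=2 ⇒ Z/7 ⊕ Z/7
Ȟ^1: (3−1)−2=0 ⇒ 0
Ȟ^2: (1−0)−1=0 ⇒ 0

Ȟ^0(U;F) ≅ Z/7 ⊕ Z/7; Ȟ^1(U;F) ≅ 0; Ȟ^2(U;F) ≅ 0
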